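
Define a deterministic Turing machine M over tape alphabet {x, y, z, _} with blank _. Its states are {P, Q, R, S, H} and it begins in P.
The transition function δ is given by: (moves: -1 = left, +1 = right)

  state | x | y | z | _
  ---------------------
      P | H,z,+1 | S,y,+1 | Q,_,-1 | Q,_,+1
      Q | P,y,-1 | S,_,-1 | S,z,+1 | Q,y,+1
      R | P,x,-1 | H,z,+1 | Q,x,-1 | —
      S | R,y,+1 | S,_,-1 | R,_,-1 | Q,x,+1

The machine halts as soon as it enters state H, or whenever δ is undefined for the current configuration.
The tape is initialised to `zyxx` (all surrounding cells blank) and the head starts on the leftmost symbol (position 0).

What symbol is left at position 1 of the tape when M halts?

_

P | __[z]yxx   read z → write _, move -1, go to Q
Q | _[_]_yxx   read _ → write y, move +1, go to Q
Q | _y[_]yxx   read _ → write y, move +1, go to Q
Q | _yy[y]xx   read y → write _, move -1, go to S
S | _y[y]_xx   read y → write _, move -1, go to S
S | _[y]__xx   read y → write _, move -1, go to S
S | [_]___xx   read _ → write x, move +1, go to Q
Q | x[_]__xx   read _ → write y, move +1, go to Q
Q | xy[_]_xx   read _ → write y, move +1, go to Q
Q | xyy[_]xx   read _ → write y, move +1, go to Q
Q | xyyy[x]x   read x → write y, move -1, go to P
P | xyy[y]yx   read y → write y, move +1, go to S
S | xyyy[y]x   read y → write _, move -1, go to S
S | xyy[y]_x   read y → write _, move -1, go to S
S | xy[y]__x   read y → write _, move -1, go to S
S | x[y]___x   read y → write _, move -1, go to S
S | [x]____x   read x → write y, move +1, go to R
R | y[_]___x
Cell 1 holds _ when M halts.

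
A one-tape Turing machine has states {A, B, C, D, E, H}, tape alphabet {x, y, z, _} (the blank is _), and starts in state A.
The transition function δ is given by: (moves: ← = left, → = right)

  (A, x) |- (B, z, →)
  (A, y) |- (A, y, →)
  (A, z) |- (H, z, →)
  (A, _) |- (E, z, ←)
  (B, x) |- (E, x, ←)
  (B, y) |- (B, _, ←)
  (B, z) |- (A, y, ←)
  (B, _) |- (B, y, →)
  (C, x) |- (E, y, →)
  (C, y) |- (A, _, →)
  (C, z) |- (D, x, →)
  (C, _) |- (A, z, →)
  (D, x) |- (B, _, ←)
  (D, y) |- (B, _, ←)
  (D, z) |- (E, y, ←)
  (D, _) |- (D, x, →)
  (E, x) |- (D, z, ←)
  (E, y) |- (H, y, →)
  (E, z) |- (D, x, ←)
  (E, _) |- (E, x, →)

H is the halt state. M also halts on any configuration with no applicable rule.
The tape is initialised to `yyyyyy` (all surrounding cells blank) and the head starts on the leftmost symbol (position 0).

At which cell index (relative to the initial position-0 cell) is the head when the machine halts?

6

state=A head=0 tape=[y]yyyyy_   (A,y)→(A,y,→)
state=A head=1 tape=y[y]yyyy_   (A,y)→(A,y,→)
state=A head=2 tape=yy[y]yyy_   (A,y)→(A,y,→)
state=A head=3 tape=yyy[y]yy_   (A,y)→(A,y,→)
state=A head=4 tape=yyyy[y]y_   (A,y)→(A,y,→)
state=A head=5 tape=yyyyy[y]_   (A,y)→(A,y,→)
state=A head=6 tape=yyyyyy[_]   (A,_)→(E,z,←)
state=E head=5 tape=yyyyy[y]z   (E,y)→(H,y,→)
state=H head=6 tape=yyyyyy[z]
At halt the head is at cell 6.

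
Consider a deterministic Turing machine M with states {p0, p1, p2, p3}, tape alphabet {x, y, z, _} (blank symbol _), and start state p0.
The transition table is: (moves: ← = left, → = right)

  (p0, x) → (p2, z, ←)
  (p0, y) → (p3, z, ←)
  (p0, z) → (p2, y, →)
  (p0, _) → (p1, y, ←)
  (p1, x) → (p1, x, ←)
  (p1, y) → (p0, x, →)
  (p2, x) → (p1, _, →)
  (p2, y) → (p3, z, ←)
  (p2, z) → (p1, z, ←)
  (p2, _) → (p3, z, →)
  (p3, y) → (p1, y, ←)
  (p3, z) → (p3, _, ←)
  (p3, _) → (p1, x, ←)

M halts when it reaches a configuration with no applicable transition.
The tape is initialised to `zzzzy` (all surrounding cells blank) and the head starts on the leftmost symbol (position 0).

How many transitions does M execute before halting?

15

state=p0 head=0 tape=_[z]zzzy   (p0,z)→(p2,y,→)
state=p2 head=1 tape=_y[z]zzy   (p2,z)→(p1,z,←)
state=p1 head=0 tape=_[y]zzzy   (p1,y)→(p0,x,→)
state=p0 head=1 tape=_x[z]zzy   (p0,z)→(p2,y,→)
state=p2 head=2 tape=_xy[z]zy   (p2,z)→(p1,z,←)
state=p1 head=1 tape=_x[y]zzy   (p1,y)→(p0,x,→)
state=p0 head=2 tape=_xx[z]zy   (p0,z)→(p2,y,→)
state=p2 head=3 tape=_xxy[z]y   (p2,z)→(p1,z,←)
state=p1 head=2 tape=_xx[y]zy   (p1,y)→(p0,x,→)
state=p0 head=3 tape=_xxx[z]y   (p0,z)→(p2,y,→)
state=p2 head=4 tape=_xxxy[y]   (p2,y)→(p3,z,←)
state=p3 head=3 tape=_xxx[y]z   (p3,y)→(p1,y,←)
state=p1 head=2 tape=_xx[x]yz   (p1,x)→(p1,x,←)
state=p1 head=1 tape=_x[x]xyz   (p1,x)→(p1,x,←)
state=p1 head=0 tape=_[x]xxyz   (p1,x)→(p1,x,←)
state=p1 head=-1 tape=[_]xxxyz
M halts after 15 transitions.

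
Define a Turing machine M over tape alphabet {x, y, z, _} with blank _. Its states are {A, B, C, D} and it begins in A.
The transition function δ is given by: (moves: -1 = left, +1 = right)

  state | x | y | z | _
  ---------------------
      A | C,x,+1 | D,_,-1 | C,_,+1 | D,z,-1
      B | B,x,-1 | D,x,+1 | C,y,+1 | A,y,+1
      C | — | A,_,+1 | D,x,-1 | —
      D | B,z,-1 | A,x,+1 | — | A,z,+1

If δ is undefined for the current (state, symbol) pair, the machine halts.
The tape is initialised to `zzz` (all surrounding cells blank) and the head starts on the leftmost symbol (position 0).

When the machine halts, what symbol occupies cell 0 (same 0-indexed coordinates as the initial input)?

x

state=A head=0 tape=[z]zz   (A,z)→(C,_,+1)
state=C head=1 tape=_[z]z   (C,z)→(D,x,-1)
state=D head=0 tape=[_]xz   (D,_)→(A,z,+1)
state=A head=1 tape=z[x]z   (A,x)→(C,x,+1)
state=C head=2 tape=zx[z]   (C,z)→(D,x,-1)
state=D head=1 tape=z[x]x   (D,x)→(B,z,-1)
state=B head=0 tape=[z]zx   (B,z)→(C,y,+1)
state=C head=1 tape=y[z]x   (C,z)→(D,x,-1)
state=D head=0 tape=[y]xx   (D,y)→(A,x,+1)
state=A head=1 tape=x[x]x   (A,x)→(C,x,+1)
state=C head=2 tape=xx[x]
Cell 0 holds x when M halts.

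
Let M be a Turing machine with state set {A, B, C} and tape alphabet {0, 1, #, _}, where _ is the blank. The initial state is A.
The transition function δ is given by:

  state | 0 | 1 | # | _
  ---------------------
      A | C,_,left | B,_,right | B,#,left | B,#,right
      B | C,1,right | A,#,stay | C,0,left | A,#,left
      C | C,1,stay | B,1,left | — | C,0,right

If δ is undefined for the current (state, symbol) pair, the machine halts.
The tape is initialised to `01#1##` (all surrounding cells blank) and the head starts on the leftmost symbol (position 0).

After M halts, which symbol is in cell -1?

A | _[0]1#1##   read 0 → write _, move left, go to C
C | [_]_1#1##   read _ → write 0, move right, go to C
C | 0[_]1#1##   read _ → write 0, move right, go to C
C | 00[1]#1##   read 1 → write 1, move left, go to B
B | 0[0]1#1##   read 0 → write 1, move right, go to C
C | 01[1]#1##   read 1 → write 1, move left, go to B
B | 0[1]1#1##   read 1 → write #, move stay, go to A
A | 0[#]1#1##   read # → write #, move left, go to B
B | [0]#1#1##   read 0 → write 1, move right, go to C
C | 1[#]1#1##
Cell -1 holds 1 when M halts.

1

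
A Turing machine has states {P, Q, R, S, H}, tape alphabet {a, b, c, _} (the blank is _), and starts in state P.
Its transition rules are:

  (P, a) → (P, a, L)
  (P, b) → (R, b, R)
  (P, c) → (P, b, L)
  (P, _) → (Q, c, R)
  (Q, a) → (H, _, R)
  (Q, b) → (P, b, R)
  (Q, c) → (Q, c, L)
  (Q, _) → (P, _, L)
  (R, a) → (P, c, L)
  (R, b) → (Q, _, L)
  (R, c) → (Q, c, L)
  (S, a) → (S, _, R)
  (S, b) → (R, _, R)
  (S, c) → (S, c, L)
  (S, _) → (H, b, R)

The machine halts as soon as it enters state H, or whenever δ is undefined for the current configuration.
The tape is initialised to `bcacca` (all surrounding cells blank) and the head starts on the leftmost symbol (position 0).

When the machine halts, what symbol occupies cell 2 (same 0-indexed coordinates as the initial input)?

P | [b]cacca   read b → write b, move R, go to R
R | b[c]acca   read c → write c, move L, go to Q
Q | [b]cacca   read b → write b, move R, go to P
P | b[c]acca   read c → write b, move L, go to P
P | [b]bacca   read b → write b, move R, go to R
R | b[b]acca   read b → write _, move L, go to Q
Q | [b]_acca   read b → write b, move R, go to P
P | b[_]acca   read _ → write c, move R, go to Q
Q | bc[a]cca   read a → write _, move R, go to H
H | bc_[c]ca
Cell 2 holds _ when M halts.

_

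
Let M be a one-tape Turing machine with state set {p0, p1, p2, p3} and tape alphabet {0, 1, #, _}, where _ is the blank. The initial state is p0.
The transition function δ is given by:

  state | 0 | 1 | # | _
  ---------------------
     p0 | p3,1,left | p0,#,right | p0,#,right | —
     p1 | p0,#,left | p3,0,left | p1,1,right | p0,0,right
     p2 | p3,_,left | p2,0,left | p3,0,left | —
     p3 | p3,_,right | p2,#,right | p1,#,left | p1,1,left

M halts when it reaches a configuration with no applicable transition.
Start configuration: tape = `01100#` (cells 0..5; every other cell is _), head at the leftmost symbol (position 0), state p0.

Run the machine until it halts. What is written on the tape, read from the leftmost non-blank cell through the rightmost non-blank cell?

01###_0#

state=p0 head=0 tape=__[0]1100#   (p0,0)→(p3,1,left)
state=p3 head=-1 tape=_[_]11100#   (p3,_)→(p1,1,left)
state=p1 head=-2 tape=[_]111100#   (p1,_)→(p0,0,right)
state=p0 head=-1 tape=0[1]11100#   (p0,1)→(p0,#,right)
state=p0 head=0 tape=0#[1]1100#   (p0,1)→(p0,#,right)
state=p0 head=1 tape=0##[1]100#   (p0,1)→(p0,#,right)
state=p0 head=2 tape=0###[1]00#   (p0,1)→(p0,#,right)
state=p0 head=3 tape=0####[0]0#   (p0,0)→(p3,1,left)
state=p3 head=2 tape=0###[#]10#   (p3,#)→(p1,#,left)
state=p1 head=1 tape=0##[#]#10#   (p1,#)→(p1,1,right)
state=p1 head=2 tape=0##1[#]10#   (p1,#)→(p1,1,right)
state=p1 head=3 tape=0##11[1]0#   (p1,1)→(p3,0,left)
state=p3 head=2 tape=0##1[1]00#   (p3,1)→(p2,#,right)
state=p2 head=3 tape=0##1#[0]0#   (p2,0)→(p3,_,left)
state=p3 head=2 tape=0##1[#]_0#   (p3,#)→(p1,#,left)
state=p1 head=1 tape=0##[1]#_0#   (p1,1)→(p3,0,left)
state=p3 head=0 tape=0#[#]0#_0#   (p3,#)→(p1,#,left)
state=p1 head=-1 tape=0[#]#0#_0#   (p1,#)→(p1,1,right)
state=p1 head=0 tape=01[#]0#_0#   (p1,#)→(p1,1,right)
state=p1 head=1 tape=011[0]#_0#   (p1,0)→(p0,#,left)
state=p0 head=0 tape=01[1]##_0#   (p0,1)→(p0,#,right)
state=p0 head=1 tape=01#[#]#_0#   (p0,#)→(p0,#,right)
state=p0 head=2 tape=01##[#]_0#   (p0,#)→(p0,#,right)
state=p0 head=3 tape=01###[_]0#
The non-blank tape span at halt is 01###_0#.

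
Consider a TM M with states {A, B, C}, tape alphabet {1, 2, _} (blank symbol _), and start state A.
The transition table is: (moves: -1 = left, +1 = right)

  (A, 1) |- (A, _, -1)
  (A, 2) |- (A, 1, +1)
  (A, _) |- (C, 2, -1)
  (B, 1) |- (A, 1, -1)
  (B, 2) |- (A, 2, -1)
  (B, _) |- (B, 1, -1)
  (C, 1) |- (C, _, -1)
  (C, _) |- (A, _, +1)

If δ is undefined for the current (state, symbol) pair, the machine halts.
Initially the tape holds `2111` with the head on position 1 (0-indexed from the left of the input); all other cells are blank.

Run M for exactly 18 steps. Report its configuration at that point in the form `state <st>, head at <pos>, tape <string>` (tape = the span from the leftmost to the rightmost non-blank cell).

state=A head=1 tape=__2[1]11   (A,1)→(A,_,-1)
state=A head=0 tape=__[2]_11   (A,2)→(A,1,+1)
state=A head=1 tape=__1[_]11   (A,_)→(C,2,-1)
state=C head=0 tape=__[1]211   (C,1)→(C,_,-1)
state=C head=-1 tape=_[_]_211   (C,_)→(A,_,+1)
state=A head=0 tape=__[_]211   (A,_)→(C,2,-1)
state=C head=-1 tape=_[_]2211   (C,_)→(A,_,+1)
state=A head=0 tape=__[2]211   (A,2)→(A,1,+1)
state=A head=1 tape=__1[2]11   (A,2)→(A,1,+1)
state=A head=2 tape=__11[1]1   (A,1)→(A,_,-1)
state=A head=1 tape=__1[1]_1   (A,1)→(A,_,-1)
state=A head=0 tape=__[1]__1   (A,1)→(A,_,-1)
state=A head=-1 tape=_[_]___1   (A,_)→(C,2,-1)
state=C head=-2 tape=[_]2___1   (C,_)→(A,_,+1)
state=A head=-1 tape=_[2]___1   (A,2)→(A,1,+1)
state=A head=0 tape=_1[_]__1   (A,_)→(C,2,-1)
state=C head=-1 tape=_[1]2__1   (C,1)→(C,_,-1)
state=C head=-2 tape=[_]_2__1   (C,_)→(A,_,+1)
state=A head=-1 tape=_[_]2__1
After 18 steps: state A, head at -1, tape 2__1.

state A, head at -1, tape 2__1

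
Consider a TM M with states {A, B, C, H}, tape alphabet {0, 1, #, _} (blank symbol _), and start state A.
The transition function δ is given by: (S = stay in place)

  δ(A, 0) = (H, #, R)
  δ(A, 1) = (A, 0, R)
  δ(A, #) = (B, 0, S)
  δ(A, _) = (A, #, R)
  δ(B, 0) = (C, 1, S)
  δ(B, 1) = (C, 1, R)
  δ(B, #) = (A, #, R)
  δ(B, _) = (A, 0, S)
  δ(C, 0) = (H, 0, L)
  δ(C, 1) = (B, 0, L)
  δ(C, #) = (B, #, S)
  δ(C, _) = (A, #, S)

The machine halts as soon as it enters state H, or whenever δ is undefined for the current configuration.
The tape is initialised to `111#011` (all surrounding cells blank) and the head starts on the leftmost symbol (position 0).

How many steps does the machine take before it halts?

14

state=A head=0 tape=_[1]11#011   (A,1)→(A,0,R)
state=A head=1 tape=_0[1]1#011   (A,1)→(A,0,R)
state=A head=2 tape=_00[1]#011   (A,1)→(A,0,R)
state=A head=3 tape=_000[#]011   (A,#)→(B,0,S)
state=B head=3 tape=_000[0]011   (B,0)→(C,1,S)
state=C head=3 tape=_000[1]011   (C,1)→(B,0,L)
state=B head=2 tape=_00[0]0011   (B,0)→(C,1,S)
state=C head=2 tape=_00[1]0011   (C,1)→(B,0,L)
state=B head=1 tape=_0[0]00011   (B,0)→(C,1,S)
state=C head=1 tape=_0[1]00011   (C,1)→(B,0,L)
state=B head=0 tape=_[0]000011   (B,0)→(C,1,S)
state=C head=0 tape=_[1]000011   (C,1)→(B,0,L)
state=B head=-1 tape=[_]0000011   (B,_)→(A,0,S)
state=A head=-1 tape=[0]0000011   (A,0)→(H,#,R)
state=H head=0 tape=#[0]000011
M halts after 14 transitions.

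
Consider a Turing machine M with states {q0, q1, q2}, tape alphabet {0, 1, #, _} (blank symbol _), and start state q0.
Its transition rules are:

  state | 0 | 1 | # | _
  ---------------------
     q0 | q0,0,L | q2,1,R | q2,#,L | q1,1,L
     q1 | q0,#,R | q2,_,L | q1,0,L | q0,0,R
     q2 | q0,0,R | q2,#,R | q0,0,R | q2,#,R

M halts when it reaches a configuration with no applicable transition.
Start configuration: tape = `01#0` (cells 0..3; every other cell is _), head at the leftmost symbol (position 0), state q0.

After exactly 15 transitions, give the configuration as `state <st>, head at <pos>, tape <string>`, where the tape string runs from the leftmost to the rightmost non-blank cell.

q0 | __[0]1#0   read 0 → write 0, move L, go to q0
q0 | _[_]01#0   read _ → write 1, move L, go to q1
q1 | [_]101#0   read _ → write 0, move R, go to q0
q0 | 0[1]01#0   read 1 → write 1, move R, go to q2
q2 | 01[0]1#0   read 0 → write 0, move R, go to q0
q0 | 010[1]#0   read 1 → write 1, move R, go to q2
q2 | 0101[#]0   read # → write 0, move R, go to q0
q0 | 01010[0]   read 0 → write 0, move L, go to q0
q0 | 0101[0]0   read 0 → write 0, move L, go to q0
q0 | 010[1]00   read 1 → write 1, move R, go to q2
q2 | 0101[0]0   read 0 → write 0, move R, go to q0
q0 | 01010[0]   read 0 → write 0, move L, go to q0
q0 | 0101[0]0   read 0 → write 0, move L, go to q0
q0 | 010[1]00   read 1 → write 1, move R, go to q2
q2 | 0101[0]0   read 0 → write 0, move R, go to q0
q0 | 01010[0]
After 15 steps: state q0, head at 3, tape 010100.

state q0, head at 3, tape 010100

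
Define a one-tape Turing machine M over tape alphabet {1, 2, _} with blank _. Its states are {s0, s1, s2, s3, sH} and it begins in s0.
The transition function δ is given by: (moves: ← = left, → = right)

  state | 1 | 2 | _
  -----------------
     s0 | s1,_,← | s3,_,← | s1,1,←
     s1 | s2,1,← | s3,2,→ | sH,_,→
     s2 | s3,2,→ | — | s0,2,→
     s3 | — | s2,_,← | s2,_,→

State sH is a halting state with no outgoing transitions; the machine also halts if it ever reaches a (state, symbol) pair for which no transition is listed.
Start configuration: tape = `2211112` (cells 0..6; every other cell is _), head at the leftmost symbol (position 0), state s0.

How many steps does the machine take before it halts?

s0 | _[2]211112   read 2 → write _, move ←, go to s3
s3 | [_]_211112   read _ → write _, move →, go to s2
s2 | _[_]211112   read _ → write 2, move →, go to s0
s0 | _2[2]11112   read 2 → write _, move ←, go to s3
s3 | _[2]_11112   read 2 → write _, move ←, go to s2
s2 | [_]__11112   read _ → write 2, move →, go to s0
s0 | 2[_]_11112   read _ → write 1, move ←, go to s1
s1 | [2]1_11112   read 2 → write 2, move →, go to s3
s3 | 2[1]_11112
M halts after 8 transitions.

8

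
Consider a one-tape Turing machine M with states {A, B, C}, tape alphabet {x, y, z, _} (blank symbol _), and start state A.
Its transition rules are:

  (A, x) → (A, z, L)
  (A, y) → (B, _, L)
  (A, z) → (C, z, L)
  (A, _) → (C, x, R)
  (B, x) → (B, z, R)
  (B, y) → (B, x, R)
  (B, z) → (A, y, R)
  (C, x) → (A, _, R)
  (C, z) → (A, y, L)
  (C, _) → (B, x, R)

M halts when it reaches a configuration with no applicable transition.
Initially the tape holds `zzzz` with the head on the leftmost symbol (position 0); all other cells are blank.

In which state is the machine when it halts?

A | _[z]zzz   read z → write z, move L, go to C
C | [_]zzzz   read _ → write x, move R, go to B
B | x[z]zzz   read z → write y, move R, go to A
A | xy[z]zz   read z → write z, move L, go to C
C | x[y]zzz
No transition is defined for (C, y); M halts in state C.

C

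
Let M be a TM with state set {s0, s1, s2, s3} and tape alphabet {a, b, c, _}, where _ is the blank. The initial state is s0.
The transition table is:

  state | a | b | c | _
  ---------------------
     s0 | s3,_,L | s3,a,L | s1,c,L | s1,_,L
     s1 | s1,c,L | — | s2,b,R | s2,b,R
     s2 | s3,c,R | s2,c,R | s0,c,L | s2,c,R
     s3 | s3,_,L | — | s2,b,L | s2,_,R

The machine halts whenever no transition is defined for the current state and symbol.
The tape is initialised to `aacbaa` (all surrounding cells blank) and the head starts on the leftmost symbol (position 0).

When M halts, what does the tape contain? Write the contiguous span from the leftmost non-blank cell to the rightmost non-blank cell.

s0 | ___[a]acbaa   read a → write _, move L, go to s3
s3 | __[_]_acbaa   read _ → write _, move R, go to s2
s2 | ___[_]acbaa   read _ → write c, move R, go to s2
s2 | ___c[a]cbaa   read a → write c, move R, go to s3
s3 | ___cc[c]baa   read c → write b, move L, go to s2
s2 | ___c[c]bbaa   read c → write c, move L, go to s0
s0 | ___[c]cbbaa   read c → write c, move L, go to s1
s1 | __[_]ccbbaa   read _ → write b, move R, go to s2
s2 | __b[c]cbbaa   read c → write c, move L, go to s0
s0 | __[b]ccbbaa   read b → write a, move L, go to s3
s3 | _[_]accbbaa   read _ → write _, move R, go to s2
s2 | __[a]ccbbaa   read a → write c, move R, go to s3
s3 | __c[c]cbbaa   read c → write b, move L, go to s2
s2 | __[c]bcbbaa   read c → write c, move L, go to s0
s0 | _[_]cbcbbaa   read _ → write _, move L, go to s1
s1 | [_]_cbcbbaa   read _ → write b, move R, go to s2
s2 | b[_]cbcbbaa   read _ → write c, move R, go to s2
s2 | bc[c]bcbbaa   read c → write c, move L, go to s0
s0 | b[c]cbcbbaa   read c → write c, move L, go to s1
s1 | [b]ccbcbbaa
The non-blank tape span at halt is bccbcbbaa.

bccbcbbaa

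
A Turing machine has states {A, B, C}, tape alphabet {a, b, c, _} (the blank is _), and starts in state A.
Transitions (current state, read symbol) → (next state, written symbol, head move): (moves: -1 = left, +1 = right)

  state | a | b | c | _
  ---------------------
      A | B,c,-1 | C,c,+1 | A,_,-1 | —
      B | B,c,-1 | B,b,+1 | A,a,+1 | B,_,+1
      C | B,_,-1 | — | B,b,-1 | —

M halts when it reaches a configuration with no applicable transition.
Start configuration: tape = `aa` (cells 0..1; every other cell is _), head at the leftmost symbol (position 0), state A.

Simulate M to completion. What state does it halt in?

state=A head=0 tape=_[a]a   (A,a)→(B,c,-1)
state=B head=-1 tape=[_]ca   (B,_)→(B,_,+1)
state=B head=0 tape=_[c]a   (B,c)→(A,a,+1)
state=A head=1 tape=_a[a]   (A,a)→(B,c,-1)
state=B head=0 tape=_[a]c   (B,a)→(B,c,-1)
state=B head=-1 tape=[_]cc   (B,_)→(B,_,+1)
state=B head=0 tape=_[c]c   (B,c)→(A,a,+1)
state=A head=1 tape=_a[c]   (A,c)→(A,_,-1)
state=A head=0 tape=_[a]_   (A,a)→(B,c,-1)
state=B head=-1 tape=[_]c_   (B,_)→(B,_,+1)
state=B head=0 tape=_[c]_   (B,c)→(A,a,+1)
state=A head=1 tape=_a[_]
No transition is defined for (A, _); M halts in state A.

A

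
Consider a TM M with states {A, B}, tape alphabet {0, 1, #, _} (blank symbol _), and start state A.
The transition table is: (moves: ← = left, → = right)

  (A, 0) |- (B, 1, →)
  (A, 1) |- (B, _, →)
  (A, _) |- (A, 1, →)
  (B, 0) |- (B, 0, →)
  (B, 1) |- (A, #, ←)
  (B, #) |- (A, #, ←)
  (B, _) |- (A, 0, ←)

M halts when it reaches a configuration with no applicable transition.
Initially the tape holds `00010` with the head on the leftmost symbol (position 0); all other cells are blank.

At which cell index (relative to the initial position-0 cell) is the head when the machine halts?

A | [0]0010   read 0 → write 1, move →, go to B
B | 1[0]010   read 0 → write 0, move →, go to B
B | 10[0]10   read 0 → write 0, move →, go to B
B | 100[1]0   read 1 → write #, move ←, go to A
A | 10[0]#0   read 0 → write 1, move →, go to B
B | 101[#]0   read # → write #, move ←, go to A
A | 10[1]#0   read 1 → write _, move →, go to B
B | 10_[#]0   read # → write #, move ←, go to A
A | 10[_]#0   read _ → write 1, move →, go to A
A | 101[#]0
At halt the head is at cell 3.

3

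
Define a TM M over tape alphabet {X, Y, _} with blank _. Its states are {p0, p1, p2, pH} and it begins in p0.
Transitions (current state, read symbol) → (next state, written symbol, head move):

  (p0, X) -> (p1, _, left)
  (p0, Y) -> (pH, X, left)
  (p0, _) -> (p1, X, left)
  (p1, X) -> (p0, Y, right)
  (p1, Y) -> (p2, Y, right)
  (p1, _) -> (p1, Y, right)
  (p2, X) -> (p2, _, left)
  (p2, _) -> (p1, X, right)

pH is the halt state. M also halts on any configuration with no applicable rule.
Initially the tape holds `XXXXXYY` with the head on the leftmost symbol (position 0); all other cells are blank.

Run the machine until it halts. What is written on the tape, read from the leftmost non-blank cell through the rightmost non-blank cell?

p0 | _[X]XXXXYY   read X → write _, move left, go to p1
p1 | [_]_XXXXYY   read _ → write Y, move right, go to p1
p1 | Y[_]XXXXYY   read _ → write Y, move right, go to p1
p1 | YY[X]XXXYY   read X → write Y, move right, go to p0
p0 | YYY[X]XXYY   read X → write _, move left, go to p1
p1 | YY[Y]_XXYY   read Y → write Y, move right, go to p2
p2 | YYY[_]XXYY   read _ → write X, move right, go to p1
p1 | YYYX[X]XYY   read X → write Y, move right, go to p0
p0 | YYYXY[X]YY   read X → write _, move left, go to p1
p1 | YYYX[Y]_YY   read Y → write Y, move right, go to p2
p2 | YYYXY[_]YY   read _ → write X, move right, go to p1
p1 | YYYXYX[Y]Y   read Y → write Y, move right, go to p2
p2 | YYYXYXY[Y]
The non-blank tape span at halt is YYYXYXYY.

YYYXYXYY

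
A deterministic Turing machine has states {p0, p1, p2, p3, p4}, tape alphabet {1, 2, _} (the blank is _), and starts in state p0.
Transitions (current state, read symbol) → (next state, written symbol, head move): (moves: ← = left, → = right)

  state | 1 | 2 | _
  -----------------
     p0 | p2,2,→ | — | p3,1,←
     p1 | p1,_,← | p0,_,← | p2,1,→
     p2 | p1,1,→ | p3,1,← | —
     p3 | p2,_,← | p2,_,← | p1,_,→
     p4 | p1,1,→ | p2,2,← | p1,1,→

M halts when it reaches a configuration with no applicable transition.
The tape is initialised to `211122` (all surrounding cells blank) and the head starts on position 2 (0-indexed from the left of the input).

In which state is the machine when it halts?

p2

p0 | 21[1]122   read 1 → write 2, move →, go to p2
p2 | 212[1]22   read 1 → write 1, move →, go to p1
p1 | 2121[2]2   read 2 → write _, move ←, go to p0
p0 | 212[1]_2   read 1 → write 2, move →, go to p2
p2 | 2122[_]2
No transition is defined for (p2, _); M halts in state p2.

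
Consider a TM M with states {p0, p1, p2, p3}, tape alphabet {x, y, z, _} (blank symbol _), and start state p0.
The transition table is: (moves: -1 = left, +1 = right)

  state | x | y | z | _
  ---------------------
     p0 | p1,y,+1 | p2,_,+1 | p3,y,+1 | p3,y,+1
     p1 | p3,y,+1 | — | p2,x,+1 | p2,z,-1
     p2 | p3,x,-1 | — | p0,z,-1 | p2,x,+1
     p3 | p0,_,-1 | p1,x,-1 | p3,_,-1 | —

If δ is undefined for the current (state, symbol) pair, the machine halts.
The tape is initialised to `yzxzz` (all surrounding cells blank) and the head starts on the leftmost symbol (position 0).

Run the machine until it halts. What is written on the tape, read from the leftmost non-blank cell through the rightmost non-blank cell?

state=p0 head=0 tape=__[y]zxzz   (p0,y)→(p2,_,+1)
state=p2 head=1 tape=___[z]xzz   (p2,z)→(p0,z,-1)
state=p0 head=0 tape=__[_]zxzz   (p0,_)→(p3,y,+1)
state=p3 head=1 tape=__y[z]xzz   (p3,z)→(p3,_,-1)
state=p3 head=0 tape=__[y]_xzz   (p3,y)→(p1,x,-1)
state=p1 head=-1 tape=_[_]x_xzz   (p1,_)→(p2,z,-1)
state=p2 head=-2 tape=[_]zx_xzz   (p2,_)→(p2,x,+1)
state=p2 head=-1 tape=x[z]x_xzz   (p2,z)→(p0,z,-1)
state=p0 head=-2 tape=[x]zx_xzz   (p0,x)→(p1,y,+1)
state=p1 head=-1 tape=y[z]x_xzz   (p1,z)→(p2,x,+1)
state=p2 head=0 tape=yx[x]_xzz   (p2,x)→(p3,x,-1)
state=p3 head=-1 tape=y[x]x_xzz   (p3,x)→(p0,_,-1)
state=p0 head=-2 tape=[y]_x_xzz   (p0,y)→(p2,_,+1)
state=p2 head=-1 tape=_[_]x_xzz   (p2,_)→(p2,x,+1)
state=p2 head=0 tape=_x[x]_xzz   (p2,x)→(p3,x,-1)
state=p3 head=-1 tape=_[x]x_xzz   (p3,x)→(p0,_,-1)
state=p0 head=-2 tape=[_]_x_xzz   (p0,_)→(p3,y,+1)
state=p3 head=-1 tape=y[_]x_xzz
The non-blank tape span at halt is y_x_xzz.

y_x_xzz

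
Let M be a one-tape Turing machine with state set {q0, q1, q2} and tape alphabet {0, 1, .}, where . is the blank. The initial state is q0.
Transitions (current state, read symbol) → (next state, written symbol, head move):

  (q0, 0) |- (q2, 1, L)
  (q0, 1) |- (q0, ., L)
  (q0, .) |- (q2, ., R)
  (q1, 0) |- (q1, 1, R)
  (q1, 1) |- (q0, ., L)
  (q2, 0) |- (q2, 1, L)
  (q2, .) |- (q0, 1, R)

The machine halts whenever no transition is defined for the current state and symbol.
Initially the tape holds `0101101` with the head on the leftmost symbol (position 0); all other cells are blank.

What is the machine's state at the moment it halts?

state=q0 head=0 tape=..[0]101101   (q0,0)→(q2,1,L)
state=q2 head=-1 tape=.[.]1101101   (q2,.)→(q0,1,R)
state=q0 head=0 tape=.1[1]101101   (q0,1)→(q0,.,L)
state=q0 head=-1 tape=.[1].101101   (q0,1)→(q0,.,L)
state=q0 head=-2 tape=[.]..101101   (q0,.)→(q2,.,R)
state=q2 head=-1 tape=.[.].101101   (q2,.)→(q0,1,R)
state=q0 head=0 tape=.1[.]101101   (q0,.)→(q2,.,R)
state=q2 head=1 tape=.1.[1]01101
No transition is defined for (q2, 1); M halts in state q2.

q2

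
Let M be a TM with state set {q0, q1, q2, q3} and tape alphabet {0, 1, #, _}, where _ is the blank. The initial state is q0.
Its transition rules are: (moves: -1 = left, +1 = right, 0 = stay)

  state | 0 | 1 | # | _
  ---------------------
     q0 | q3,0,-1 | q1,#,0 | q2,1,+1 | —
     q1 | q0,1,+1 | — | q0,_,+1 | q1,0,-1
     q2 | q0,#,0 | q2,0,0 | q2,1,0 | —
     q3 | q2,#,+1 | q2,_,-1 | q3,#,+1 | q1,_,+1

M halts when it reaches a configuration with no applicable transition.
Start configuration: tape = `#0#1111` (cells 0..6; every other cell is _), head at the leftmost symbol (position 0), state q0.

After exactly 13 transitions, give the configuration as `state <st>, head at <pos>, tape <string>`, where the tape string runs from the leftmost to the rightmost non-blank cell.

q0 | [#]0#1111   read # → write 1, move +1, go to q2
q2 | 1[0]#1111   read 0 → write #, move 0, go to q0
q0 | 1[#]#1111   read # → write 1, move +1, go to q2
q2 | 11[#]1111   read # → write 1, move 0, go to q2
q2 | 11[1]1111   read 1 → write 0, move 0, go to q2
q2 | 11[0]1111   read 0 → write #, move 0, go to q0
q0 | 11[#]1111   read # → write 1, move +1, go to q2
q2 | 111[1]111   read 1 → write 0, move 0, go to q2
q2 | 111[0]111   read 0 → write #, move 0, go to q0
q0 | 111[#]111   read # → write 1, move +1, go to q2
q2 | 1111[1]11   read 1 → write 0, move 0, go to q2
q2 | 1111[0]11   read 0 → write #, move 0, go to q0
q0 | 1111[#]11   read # → write 1, move +1, go to q2
q2 | 11111[1]1
After 13 steps: state q2, head at 5, tape 1111111.

state q2, head at 5, tape 1111111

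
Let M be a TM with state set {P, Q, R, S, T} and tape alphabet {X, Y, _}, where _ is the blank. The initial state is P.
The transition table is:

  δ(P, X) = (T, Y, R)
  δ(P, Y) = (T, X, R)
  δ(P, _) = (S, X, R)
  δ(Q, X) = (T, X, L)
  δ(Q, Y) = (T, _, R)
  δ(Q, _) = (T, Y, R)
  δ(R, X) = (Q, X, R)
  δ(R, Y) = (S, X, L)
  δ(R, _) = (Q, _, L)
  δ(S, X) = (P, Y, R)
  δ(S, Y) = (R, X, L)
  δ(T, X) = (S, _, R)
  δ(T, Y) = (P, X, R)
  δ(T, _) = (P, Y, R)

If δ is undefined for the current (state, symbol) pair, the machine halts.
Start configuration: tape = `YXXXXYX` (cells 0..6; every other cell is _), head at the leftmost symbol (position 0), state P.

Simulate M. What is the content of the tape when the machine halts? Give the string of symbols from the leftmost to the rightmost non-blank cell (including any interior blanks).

X_Y_YY

state=P head=0 tape=[Y]XXXXYX_   (P,Y)→(T,X,R)
state=T head=1 tape=X[X]XXXYX_   (T,X)→(S,_,R)
state=S head=2 tape=X_[X]XXYX_   (S,X)→(P,Y,R)
state=P head=3 tape=X_Y[X]XYX_   (P,X)→(T,Y,R)
state=T head=4 tape=X_YY[X]YX_   (T,X)→(S,_,R)
state=S head=5 tape=X_YY_[Y]X_   (S,Y)→(R,X,L)
state=R head=4 tape=X_YY[_]XX_   (R,_)→(Q,_,L)
state=Q head=3 tape=X_Y[Y]_XX_   (Q,Y)→(T,_,R)
state=T head=4 tape=X_Y_[_]XX_   (T,_)→(P,Y,R)
state=P head=5 tape=X_Y_Y[X]X_   (P,X)→(T,Y,R)
state=T head=6 tape=X_Y_YY[X]_   (T,X)→(S,_,R)
state=S head=7 tape=X_Y_YY_[_]
The non-blank tape span at halt is X_Y_YY.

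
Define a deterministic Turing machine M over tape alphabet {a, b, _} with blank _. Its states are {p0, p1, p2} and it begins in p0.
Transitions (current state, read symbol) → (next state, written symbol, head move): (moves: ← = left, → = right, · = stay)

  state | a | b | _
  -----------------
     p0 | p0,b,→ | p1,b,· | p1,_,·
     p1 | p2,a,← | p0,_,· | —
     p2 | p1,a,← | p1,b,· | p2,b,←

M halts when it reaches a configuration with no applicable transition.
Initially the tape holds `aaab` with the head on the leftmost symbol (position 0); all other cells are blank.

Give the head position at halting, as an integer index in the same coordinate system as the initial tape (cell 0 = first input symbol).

state=p0 head=0 tape=[a]aab   (p0,a)→(p0,b,→)
state=p0 head=1 tape=b[a]ab   (p0,a)→(p0,b,→)
state=p0 head=2 tape=bb[a]b   (p0,a)→(p0,b,→)
state=p0 head=3 tape=bbb[b]   (p0,b)→(p1,b,·)
state=p1 head=3 tape=bbb[b]   (p1,b)→(p0,_,·)
state=p0 head=3 tape=bbb[_]   (p0,_)→(p1,_,·)
state=p1 head=3 tape=bbb[_]
At halt the head is at cell 3.

3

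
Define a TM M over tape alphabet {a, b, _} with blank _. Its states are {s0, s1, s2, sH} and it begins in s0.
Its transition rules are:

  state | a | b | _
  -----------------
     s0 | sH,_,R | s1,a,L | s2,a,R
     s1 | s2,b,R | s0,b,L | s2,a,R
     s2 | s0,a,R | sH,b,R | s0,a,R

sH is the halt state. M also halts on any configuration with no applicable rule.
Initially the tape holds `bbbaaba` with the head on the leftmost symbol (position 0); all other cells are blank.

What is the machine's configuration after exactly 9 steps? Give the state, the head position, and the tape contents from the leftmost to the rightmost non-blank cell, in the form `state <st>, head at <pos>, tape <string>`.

state s0, head at 3, tape abbaaaba

state=s0 head=0 tape=_[b]bbaaba   (s0,b)→(s1,a,L)
state=s1 head=-1 tape=[_]abbaaba   (s1,_)→(s2,a,R)
state=s2 head=0 tape=a[a]bbaaba   (s2,a)→(s0,a,R)
state=s0 head=1 tape=aa[b]baaba   (s0,b)→(s1,a,L)
state=s1 head=0 tape=a[a]abaaba   (s1,a)→(s2,b,R)
state=s2 head=1 tape=ab[a]baaba   (s2,a)→(s0,a,R)
state=s0 head=2 tape=aba[b]aaba   (s0,b)→(s1,a,L)
state=s1 head=1 tape=ab[a]aaaba   (s1,a)→(s2,b,R)
state=s2 head=2 tape=abb[a]aaba   (s2,a)→(s0,a,R)
state=s0 head=3 tape=abba[a]aba
After 9 steps: state s0, head at 3, tape abbaaaba.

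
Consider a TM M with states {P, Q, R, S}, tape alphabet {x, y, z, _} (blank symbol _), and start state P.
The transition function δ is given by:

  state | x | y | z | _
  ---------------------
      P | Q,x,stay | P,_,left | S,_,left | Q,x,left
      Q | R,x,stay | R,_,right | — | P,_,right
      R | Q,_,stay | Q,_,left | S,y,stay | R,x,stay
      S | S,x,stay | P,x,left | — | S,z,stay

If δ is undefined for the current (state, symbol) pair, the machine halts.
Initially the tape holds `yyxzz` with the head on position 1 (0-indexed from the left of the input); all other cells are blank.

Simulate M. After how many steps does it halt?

state=P head=1 tape=__y[y]xzz   (P,y)→(P,_,left)
state=P head=0 tape=__[y]_xzz   (P,y)→(P,_,left)
state=P head=-1 tape=_[_]__xzz   (P,_)→(Q,x,left)
state=Q head=-2 tape=[_]x__xzz   (Q,_)→(P,_,right)
state=P head=-1 tape=_[x]__xzz   (P,x)→(Q,x,stay)
state=Q head=-1 tape=_[x]__xzz   (Q,x)→(R,x,stay)
state=R head=-1 tape=_[x]__xzz   (R,x)→(Q,_,stay)
state=Q head=-1 tape=_[_]__xzz   (Q,_)→(P,_,right)
state=P head=0 tape=__[_]_xzz   (P,_)→(Q,x,left)
state=Q head=-1 tape=_[_]x_xzz   (Q,_)→(P,_,right)
state=P head=0 tape=__[x]_xzz   (P,x)→(Q,x,stay)
state=Q head=0 tape=__[x]_xzz   (Q,x)→(R,x,stay)
state=R head=0 tape=__[x]_xzz   (R,x)→(Q,_,stay)
state=Q head=0 tape=__[_]_xzz   (Q,_)→(P,_,right)
state=P head=1 tape=___[_]xzz   (P,_)→(Q,x,left)
state=Q head=0 tape=__[_]xxzz   (Q,_)→(P,_,right)
state=P head=1 tape=___[x]xzz   (P,x)→(Q,x,stay)
state=Q head=1 tape=___[x]xzz   (Q,x)→(R,x,stay)
state=R head=1 tape=___[x]xzz   (R,x)→(Q,_,stay)
state=Q head=1 tape=___[_]xzz   (Q,_)→(P,_,right)
state=P head=2 tape=____[x]zz   (P,x)→(Q,x,stay)
state=Q head=2 tape=____[x]zz   (Q,x)→(R,x,stay)
state=R head=2 tape=____[x]zz   (R,x)→(Q,_,stay)
state=Q head=2 tape=____[_]zz   (Q,_)→(P,_,right)
state=P head=3 tape=_____[z]z   (P,z)→(S,_,left)
state=S head=2 tape=____[_]_z   (S,_)→(S,z,stay)
state=S head=2 tape=____[z]_z
M halts after 26 transitions.

26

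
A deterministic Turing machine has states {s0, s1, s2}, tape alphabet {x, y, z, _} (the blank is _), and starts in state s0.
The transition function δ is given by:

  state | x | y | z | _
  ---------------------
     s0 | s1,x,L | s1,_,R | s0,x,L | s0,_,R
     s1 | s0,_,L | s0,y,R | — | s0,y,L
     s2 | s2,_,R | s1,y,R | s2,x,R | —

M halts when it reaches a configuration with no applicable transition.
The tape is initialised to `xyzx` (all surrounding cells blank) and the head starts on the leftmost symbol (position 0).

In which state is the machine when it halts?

s1

s0 | __[x]yzx   read x → write x, move L, go to s1
s1 | _[_]xyzx   read _ → write y, move L, go to s0
s0 | [_]yxyzx   read _ → write _, move R, go to s0
s0 | _[y]xyzx   read y → write _, move R, go to s1
s1 | __[x]yzx   read x → write _, move L, go to s0
s0 | _[_]_yzx   read _ → write _, move R, go to s0
s0 | __[_]yzx   read _ → write _, move R, go to s0
s0 | ___[y]zx   read y → write _, move R, go to s1
s1 | ____[z]x
No transition is defined for (s1, z); M halts in state s1.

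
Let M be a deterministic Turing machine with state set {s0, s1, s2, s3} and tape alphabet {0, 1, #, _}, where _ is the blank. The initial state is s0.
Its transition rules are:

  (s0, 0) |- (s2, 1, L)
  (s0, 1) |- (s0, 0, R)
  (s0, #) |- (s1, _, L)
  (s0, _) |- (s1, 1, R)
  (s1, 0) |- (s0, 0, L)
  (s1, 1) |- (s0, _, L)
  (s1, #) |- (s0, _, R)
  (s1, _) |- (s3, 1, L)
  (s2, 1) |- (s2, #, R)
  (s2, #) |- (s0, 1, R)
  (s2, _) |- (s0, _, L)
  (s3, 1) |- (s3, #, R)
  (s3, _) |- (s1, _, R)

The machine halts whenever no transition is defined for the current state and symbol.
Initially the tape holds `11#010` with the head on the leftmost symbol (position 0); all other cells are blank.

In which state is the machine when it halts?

s0 | __[1]1#010   read 1 → write 0, move R, go to s0
s0 | __0[1]#010   read 1 → write 0, move R, go to s0
s0 | __00[#]010   read # → write _, move L, go to s1
s1 | __0[0]_010   read 0 → write 0, move L, go to s0
s0 | __[0]0_010   read 0 → write 1, move L, go to s2
s2 | _[_]10_010   read _ → write _, move L, go to s0
s0 | [_]_10_010   read _ → write 1, move R, go to s1
s1 | 1[_]10_010   read _ → write 1, move L, go to s3
s3 | [1]110_010   read 1 → write #, move R, go to s3
s3 | #[1]10_010   read 1 → write #, move R, go to s3
s3 | ##[1]0_010   read 1 → write #, move R, go to s3
s3 | ###[0]_010
No transition is defined for (s3, 0); M halts in state s3.

s3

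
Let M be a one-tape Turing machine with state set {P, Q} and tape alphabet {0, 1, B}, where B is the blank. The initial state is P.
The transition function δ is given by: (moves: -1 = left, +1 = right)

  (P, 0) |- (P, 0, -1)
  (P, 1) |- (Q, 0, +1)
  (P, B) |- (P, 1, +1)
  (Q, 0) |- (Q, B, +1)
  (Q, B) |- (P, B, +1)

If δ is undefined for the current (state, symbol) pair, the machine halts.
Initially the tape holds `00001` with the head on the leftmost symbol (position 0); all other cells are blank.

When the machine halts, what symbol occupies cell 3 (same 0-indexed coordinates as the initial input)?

P | B[0]0001   read 0 → write 0, move -1, go to P
P | [B]00001   read B → write 1, move +1, go to P
P | 1[0]0001   read 0 → write 0, move -1, go to P
P | [1]00001   read 1 → write 0, move +1, go to Q
Q | 0[0]0001   read 0 → write B, move +1, go to Q
Q | 0B[0]001   read 0 → write B, move +1, go to Q
Q | 0BB[0]01   read 0 → write B, move +1, go to Q
Q | 0BBB[0]1   read 0 → write B, move +1, go to Q
Q | 0BBBB[1]
Cell 3 holds B when M halts.

B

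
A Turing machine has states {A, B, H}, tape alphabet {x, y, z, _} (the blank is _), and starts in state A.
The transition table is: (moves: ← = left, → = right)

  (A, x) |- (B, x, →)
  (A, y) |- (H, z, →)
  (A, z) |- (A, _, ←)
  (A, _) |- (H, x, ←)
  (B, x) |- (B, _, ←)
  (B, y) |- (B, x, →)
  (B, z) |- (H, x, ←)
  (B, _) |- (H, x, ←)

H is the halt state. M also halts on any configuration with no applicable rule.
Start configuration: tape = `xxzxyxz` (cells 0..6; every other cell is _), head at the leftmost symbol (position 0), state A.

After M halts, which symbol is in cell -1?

A | __[x]xzxyxz   read x → write x, move →, go to B
B | __x[x]zxyxz   read x → write _, move ←, go to B
B | __[x]_zxyxz   read x → write _, move ←, go to B
B | _[_]__zxyxz   read _ → write x, move ←, go to H
H | [_]x__zxyxz
Cell -1 holds x when M halts.

x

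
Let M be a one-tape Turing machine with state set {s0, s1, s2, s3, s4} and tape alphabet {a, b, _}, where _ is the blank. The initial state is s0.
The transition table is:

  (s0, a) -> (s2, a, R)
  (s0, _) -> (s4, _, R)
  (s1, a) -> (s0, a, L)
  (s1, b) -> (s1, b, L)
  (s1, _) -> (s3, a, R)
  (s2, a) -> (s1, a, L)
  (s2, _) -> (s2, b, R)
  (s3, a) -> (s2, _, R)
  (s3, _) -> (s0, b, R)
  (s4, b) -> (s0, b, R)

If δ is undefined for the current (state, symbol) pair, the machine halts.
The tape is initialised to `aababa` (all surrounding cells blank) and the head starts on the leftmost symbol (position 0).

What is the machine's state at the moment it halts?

s0 | _[a]ababa   read a → write a, move R, go to s2
s2 | _a[a]baba   read a → write a, move L, go to s1
s1 | _[a]ababa   read a → write a, move L, go to s0
s0 | [_]aababa   read _ → write _, move R, go to s4
s4 | _[a]ababa
No transition is defined for (s4, a); M halts in state s4.

s4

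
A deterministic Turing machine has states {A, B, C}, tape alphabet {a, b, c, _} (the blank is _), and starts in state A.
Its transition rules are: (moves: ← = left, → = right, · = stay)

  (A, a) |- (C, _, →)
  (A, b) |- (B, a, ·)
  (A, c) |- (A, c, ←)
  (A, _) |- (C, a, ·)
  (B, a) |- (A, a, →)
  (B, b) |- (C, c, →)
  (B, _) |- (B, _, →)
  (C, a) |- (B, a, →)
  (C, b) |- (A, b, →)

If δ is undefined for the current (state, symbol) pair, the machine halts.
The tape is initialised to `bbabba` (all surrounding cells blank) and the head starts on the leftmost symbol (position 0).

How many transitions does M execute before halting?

A | [b]babba_   read b → write a, move ·, go to B
B | [a]babba_   read a → write a, move →, go to A
A | a[b]abba_   read b → write a, move ·, go to B
B | a[a]abba_   read a → write a, move →, go to A
A | aa[a]bba_   read a → write _, move →, go to C
C | aa_[b]ba_   read b → write b, move →, go to A
A | aa_b[b]a_   read b → write a, move ·, go to B
B | aa_b[a]a_   read a → write a, move →, go to A
A | aa_ba[a]_   read a → write _, move →, go to C
C | aa_ba_[_]
M halts after 9 transitions.

9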